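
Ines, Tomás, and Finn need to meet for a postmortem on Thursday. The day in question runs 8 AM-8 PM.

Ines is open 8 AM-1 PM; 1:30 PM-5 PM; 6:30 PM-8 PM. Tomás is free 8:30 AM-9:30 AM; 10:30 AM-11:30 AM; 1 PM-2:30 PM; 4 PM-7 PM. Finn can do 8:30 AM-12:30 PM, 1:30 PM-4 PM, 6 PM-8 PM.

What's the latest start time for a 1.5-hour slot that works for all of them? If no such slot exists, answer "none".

Ines ∩ Tomás: 08:30-09:30, 10:30-11:30, 13:30-14:30, 16:00-17:00, 18:30-19:00.
Ines ∩ Tomás ∩ Finn: 08:30-09:30, 10:30-11:30, 13:30-14:30, 18:30-19:00.
No common window is at least 90 minutes long.

none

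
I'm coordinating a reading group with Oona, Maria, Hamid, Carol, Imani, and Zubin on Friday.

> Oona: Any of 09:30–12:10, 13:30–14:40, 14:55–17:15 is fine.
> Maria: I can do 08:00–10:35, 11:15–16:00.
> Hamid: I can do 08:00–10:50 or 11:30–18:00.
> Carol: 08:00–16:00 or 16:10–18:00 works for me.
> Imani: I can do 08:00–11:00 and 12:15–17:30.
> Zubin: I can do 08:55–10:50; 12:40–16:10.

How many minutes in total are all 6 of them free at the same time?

200

Oona ∩ Maria: 09:30-10:35, 11:15-12:10, 13:30-14:40, 14:55-16:00.
Oona ∩ Maria ∩ Hamid: 09:30-10:35, 11:30-12:10, 13:30-14:40, 14:55-16:00.
Oona ∩ Maria ∩ Hamid ∩ Carol: 09:30-10:35, 11:30-12:10, 13:30-14:40, 14:55-16:00.
Oona ∩ Maria ∩ Hamid ∩ Carol ∩ Imani: 09:30-10:35, 13:30-14:40, 14:55-16:00.
Oona ∩ Maria ∩ Hamid ∩ Carol ∩ Imani ∩ Zubin: 09:30-10:35, 13:30-14:40, 14:55-16:00.
Those are the intersection windows.
Summing the common windows: 65 + 70 + 65 = 200 minutes.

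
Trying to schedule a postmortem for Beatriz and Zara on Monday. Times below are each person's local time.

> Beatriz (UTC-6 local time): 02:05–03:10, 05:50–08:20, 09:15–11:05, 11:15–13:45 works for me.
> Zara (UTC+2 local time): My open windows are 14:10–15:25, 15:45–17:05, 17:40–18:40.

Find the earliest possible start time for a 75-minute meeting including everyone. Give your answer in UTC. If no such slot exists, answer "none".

12:10

Beatriz in UTC: 08:05-09:10, 11:50-14:20, 15:15-17:05, 17:15-19:45 (add 6h to convert from UTC-6).
Zara in UTC: 12:10-13:25, 13:45-15:05, 15:40-16:40 (subtract 2h to convert from UTC+2).
Beatriz ∩ Zara: 12:10-13:25, 13:45-14:20, 15:40-16:40.
So the common availability across everyone is 12:10-13:25, 13:45-14:20, 15:40-16:40.
The first common window of at least 75 minutes is 12:10-13:25, so the earliest start is 12:10.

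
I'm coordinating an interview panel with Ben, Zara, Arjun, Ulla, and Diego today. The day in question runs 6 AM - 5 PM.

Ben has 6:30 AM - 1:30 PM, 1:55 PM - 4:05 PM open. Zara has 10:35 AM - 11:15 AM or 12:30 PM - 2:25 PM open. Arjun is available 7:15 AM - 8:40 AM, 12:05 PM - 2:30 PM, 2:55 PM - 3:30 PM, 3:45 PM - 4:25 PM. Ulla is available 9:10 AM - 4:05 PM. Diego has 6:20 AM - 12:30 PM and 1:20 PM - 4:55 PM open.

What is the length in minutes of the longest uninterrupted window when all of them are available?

Ben ∩ Zara: 10:35-11:15, 12:30-13:30, 13:55-14:25.
Ben ∩ Zara ∩ Arjun: 12:30-13:30, 13:55-14:25.
Ben ∩ Zara ∩ Arjun ∩ Ulla: 12:30-13:30, 13:55-14:25.
Ben ∩ Zara ∩ Arjun ∩ Ulla ∩ Diego: 13:20-13:30, 13:55-14:25.
The longest is 13:55-14:25 at 30 minutes.

30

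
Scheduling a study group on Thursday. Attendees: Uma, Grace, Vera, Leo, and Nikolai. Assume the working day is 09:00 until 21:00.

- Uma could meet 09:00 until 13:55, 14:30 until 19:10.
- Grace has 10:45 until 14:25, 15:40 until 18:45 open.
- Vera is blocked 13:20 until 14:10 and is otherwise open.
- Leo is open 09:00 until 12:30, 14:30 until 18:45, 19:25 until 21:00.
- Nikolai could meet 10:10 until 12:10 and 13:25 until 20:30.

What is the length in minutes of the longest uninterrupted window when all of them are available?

185

Uma free: 09:00-13:55, 14:30-19:10.
Grace free: 10:45-14:25, 15:40-18:45.
Vera free: 09:00-13:20, 14:10-21:00 (invert busy blocks within the working day).
Leo free: 09:00-12:30, 14:30-18:45, 19:25-21:00.
Nikolai free: 10:10-12:10, 13:25-20:30.
Uma ∩ Grace: 10:45-13:55, 15:40-18:45.
Uma ∩ Grace ∩ Vera: 10:45-13:20, 15:40-18:45.
Uma ∩ Grace ∩ Vera ∩ Leo: 10:45-12:30, 15:40-18:45.
Uma ∩ Grace ∩ Vera ∩ Leo ∩ Nikolai: 10:45-12:10, 15:40-18:45.
The longest is 15:40-18:45 at 185 minutes.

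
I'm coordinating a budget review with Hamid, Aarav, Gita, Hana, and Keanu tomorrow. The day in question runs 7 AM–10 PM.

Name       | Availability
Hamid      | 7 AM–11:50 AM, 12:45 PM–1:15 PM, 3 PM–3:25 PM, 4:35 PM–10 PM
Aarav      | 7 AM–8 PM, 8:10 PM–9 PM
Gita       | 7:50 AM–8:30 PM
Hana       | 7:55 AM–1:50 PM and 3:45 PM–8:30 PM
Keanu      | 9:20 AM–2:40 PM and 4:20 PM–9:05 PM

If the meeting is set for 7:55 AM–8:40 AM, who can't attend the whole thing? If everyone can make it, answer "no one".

Keanu

Hamid: free for 07:55-08:40. Aarav: free for 07:55-08:40. Gita: free for 07:55-08:40. Hana: free for 07:55-08:40. Keanu: not fully free for 07:55-08:40.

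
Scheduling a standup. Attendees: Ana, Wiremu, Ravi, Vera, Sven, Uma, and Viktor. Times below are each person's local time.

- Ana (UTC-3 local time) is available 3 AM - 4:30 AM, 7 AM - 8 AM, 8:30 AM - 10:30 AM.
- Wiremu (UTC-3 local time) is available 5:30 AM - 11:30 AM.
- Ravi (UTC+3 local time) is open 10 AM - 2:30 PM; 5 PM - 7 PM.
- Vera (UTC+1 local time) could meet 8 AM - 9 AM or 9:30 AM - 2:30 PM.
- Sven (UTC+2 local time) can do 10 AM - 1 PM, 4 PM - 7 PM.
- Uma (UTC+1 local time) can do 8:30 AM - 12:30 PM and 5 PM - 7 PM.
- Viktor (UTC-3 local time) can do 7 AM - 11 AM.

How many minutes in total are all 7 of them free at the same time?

60

Ana in UTC: 06:00-07:30, 10:00-11:00, 11:30-13:30 (add 3h to convert from UTC-3).
Wiremu in UTC: 08:30-14:30 (add 3h to convert from UTC-3).
Ravi in UTC: 07:00-11:30, 14:00-16:00 (subtract 3h to convert from UTC+3).
Vera in UTC: 07:00-08:00, 08:30-13:30 (subtract 1h to convert from UTC+1).
Sven in UTC: 08:00-11:00, 14:00-17:00 (subtract 2h to convert from UTC+2).
Uma in UTC: 07:30-11:30, 16:00-18:00 (subtract 1h to convert from UTC+1).
Viktor in UTC: 10:00-14:00 (add 3h to convert from UTC-3).
Ana ∩ Wiremu: 10:00-11:00, 11:30-13:30.
Ana ∩ Wiremu ∩ Ravi: 10:00-11:00.
Ana ∩ Wiremu ∩ Ravi ∩ Vera: 10:00-11:00.
Ana ∩ Wiremu ∩ Ravi ∩ Vera ∩ Sven: 10:00-11:00.
Ana ∩ Wiremu ∩ Ravi ∩ Vera ∩ Sven ∩ Uma: 10:00-11:00.
Ana ∩ Wiremu ∩ Ravi ∩ Vera ∩ Sven ∩ Uma ∩ Viktor: 10:00-11:00.
That's a single block of 60 minutes.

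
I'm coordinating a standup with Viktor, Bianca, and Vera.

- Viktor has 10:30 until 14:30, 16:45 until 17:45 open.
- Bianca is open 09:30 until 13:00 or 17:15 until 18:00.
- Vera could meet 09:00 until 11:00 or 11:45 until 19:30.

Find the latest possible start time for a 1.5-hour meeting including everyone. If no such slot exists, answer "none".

none

Viktor ∩ Bianca: 10:30-13:00, 17:15-17:45.
Viktor ∩ Bianca ∩ Vera: 10:30-11:00, 11:45-13:00, 17:15-17:45.
So the common availability across everyone is 10:30-11:00, 11:45-13:00, 17:15-17:45.
No common window is at least 90 minutes long.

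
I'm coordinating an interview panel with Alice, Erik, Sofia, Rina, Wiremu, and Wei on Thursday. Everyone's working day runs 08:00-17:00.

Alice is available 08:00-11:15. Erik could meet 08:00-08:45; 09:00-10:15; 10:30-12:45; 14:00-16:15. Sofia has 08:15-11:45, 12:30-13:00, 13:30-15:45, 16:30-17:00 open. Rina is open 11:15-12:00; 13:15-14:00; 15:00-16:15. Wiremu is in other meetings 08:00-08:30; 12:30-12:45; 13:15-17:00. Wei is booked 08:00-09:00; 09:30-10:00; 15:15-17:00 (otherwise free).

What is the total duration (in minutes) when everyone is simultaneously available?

0

Alice free: 08:00-11:15.
Erik free: 08:00-08:45, 09:00-10:15, 10:30-12:45, 14:00-16:15.
Sofia free: 08:15-11:45, 12:30-13:00, 13:30-15:45, 16:30-17:00.
Rina free: 11:15-12:00, 13:15-14:00, 15:00-16:15.
Wiremu free: 08:30-12:30, 12:45-13:15 (invert busy blocks within the working day).
Wei free: 09:00-09:30, 10:00-15:15 (invert busy blocks within the working day).
Alice ∩ Erik: 08:00-08:45, 09:00-10:15, 10:30-11:15.
Alice ∩ Erik ∩ Sofia: 08:15-08:45, 09:00-10:15, 10:30-11:15.
Alice ∩ Erik ∩ Sofia ∩ Rina: ∅.
Alice ∩ Erik ∩ Sofia ∩ Rina ∩ Wiremu: ∅.
Alice ∩ Erik ∩ Sofia ∩ Rina ∩ Wiremu ∩ Wei: ∅.
There is no time when everyone is free.
There is no common window, so the total is 0 minutes.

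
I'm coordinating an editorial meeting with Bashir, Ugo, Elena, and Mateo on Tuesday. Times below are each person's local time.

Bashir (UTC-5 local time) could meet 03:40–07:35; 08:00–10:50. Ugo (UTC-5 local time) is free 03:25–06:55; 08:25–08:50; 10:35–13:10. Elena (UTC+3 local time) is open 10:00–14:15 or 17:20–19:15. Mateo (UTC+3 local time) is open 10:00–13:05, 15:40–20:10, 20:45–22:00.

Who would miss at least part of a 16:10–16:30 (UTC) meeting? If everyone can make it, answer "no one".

Bashir, Elena

Bashir in UTC: 08:40-12:35, 13:00-15:50 (add 5h to convert from UTC-5).
Ugo in UTC: 08:25-11:55, 13:25-13:50, 15:35-18:10 (add 5h to convert from UTC-5).
Elena in UTC: 07:00-11:15, 14:20-16:15 (subtract 3h to convert from UTC+3).
Mateo in UTC: 07:00-10:05, 12:40-17:10, 17:45-19:00 (subtract 3h to convert from UTC+3).
Bashir: not fully free for 16:10-16:30. Ugo: free for 16:10-16:30. Elena: not fully free for 16:10-16:30. Mateo: free for 16:10-16:30.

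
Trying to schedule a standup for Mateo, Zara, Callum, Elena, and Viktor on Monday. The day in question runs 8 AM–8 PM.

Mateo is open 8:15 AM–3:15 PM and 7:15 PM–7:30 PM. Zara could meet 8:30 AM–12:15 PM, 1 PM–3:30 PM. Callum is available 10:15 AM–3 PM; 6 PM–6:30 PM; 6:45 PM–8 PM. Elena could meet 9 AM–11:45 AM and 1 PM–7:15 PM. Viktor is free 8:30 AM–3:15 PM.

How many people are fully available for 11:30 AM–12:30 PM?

3

Mateo, Callum, and Viktor can make the full 11:30-12:30 slot — that's 3.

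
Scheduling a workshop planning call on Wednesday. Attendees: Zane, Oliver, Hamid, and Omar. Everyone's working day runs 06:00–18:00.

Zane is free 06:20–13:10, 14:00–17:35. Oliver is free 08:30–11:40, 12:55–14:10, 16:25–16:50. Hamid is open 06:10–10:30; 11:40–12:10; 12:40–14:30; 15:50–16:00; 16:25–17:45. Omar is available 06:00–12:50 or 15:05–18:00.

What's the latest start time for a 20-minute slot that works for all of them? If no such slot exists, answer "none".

16:30

Zane ∩ Oliver: 08:30-11:40, 12:55-13:10, 14:00-14:10, 16:25-16:50.
Zane ∩ Oliver ∩ Hamid: 08:30-10:30, 12:55-13:10, 14:00-14:10, 16:25-16:50.
Zane ∩ Oliver ∩ Hamid ∩ Omar: 08:30-10:30, 16:25-16:50.
So the common availability across everyone is 08:30-10:30, 16:25-16:50.
The last common window of at least 20 minutes is 16:25-16:50; a 20-minute meeting can start as late as 16:30 and still end by 16:50.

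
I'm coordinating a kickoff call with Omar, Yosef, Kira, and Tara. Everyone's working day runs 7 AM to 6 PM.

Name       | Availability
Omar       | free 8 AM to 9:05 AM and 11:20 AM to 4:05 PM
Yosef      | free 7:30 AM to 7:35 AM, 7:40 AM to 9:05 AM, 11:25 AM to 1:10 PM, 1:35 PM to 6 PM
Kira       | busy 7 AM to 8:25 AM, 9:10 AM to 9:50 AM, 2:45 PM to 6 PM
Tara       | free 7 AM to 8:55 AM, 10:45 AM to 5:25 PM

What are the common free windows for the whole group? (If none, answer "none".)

Omar free: 08:00-09:05, 11:20-16:05.
Yosef free: 07:30-07:35, 07:40-09:05, 11:25-13:10, 13:35-18:00.
Kira free: 08:25-09:10, 09:50-14:45 (invert busy blocks within the working day).
Tara free: 07:00-08:55, 10:45-17:25.
Omar ∩ Yosef: 08:00-09:05, 11:25-13:10, 13:35-16:05.
Omar ∩ Yosef ∩ Kira: 08:25-09:05, 11:25-13:10, 13:35-14:45.
Omar ∩ Yosef ∩ Kira ∩ Tara: 08:25-08:55, 11:25-13:10, 13:35-14:45.

08:25-08:55, 11:25-13:10, 13:35-14:45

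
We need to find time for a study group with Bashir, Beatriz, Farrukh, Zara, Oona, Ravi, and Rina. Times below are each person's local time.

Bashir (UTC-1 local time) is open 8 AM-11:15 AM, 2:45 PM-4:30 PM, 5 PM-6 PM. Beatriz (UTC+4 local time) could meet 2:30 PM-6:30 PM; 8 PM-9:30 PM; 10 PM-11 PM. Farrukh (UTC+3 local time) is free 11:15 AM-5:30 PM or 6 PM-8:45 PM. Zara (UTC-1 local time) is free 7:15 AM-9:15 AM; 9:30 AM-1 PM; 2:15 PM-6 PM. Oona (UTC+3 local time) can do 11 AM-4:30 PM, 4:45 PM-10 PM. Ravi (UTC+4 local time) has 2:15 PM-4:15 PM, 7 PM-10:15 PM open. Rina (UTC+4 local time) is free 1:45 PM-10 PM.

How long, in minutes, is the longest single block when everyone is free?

Bashir in UTC: 09:00-12:15, 15:45-17:30, 18:00-19:00 (add 1h to convert from UTC-1).
Beatriz in UTC: 10:30-14:30, 16:00-17:30, 18:00-19:00 (subtract 4h to convert from UTC+4).
Farrukh in UTC: 08:15-14:30, 15:00-17:45 (subtract 3h to convert from UTC+3).
Zara in UTC: 08:15-10:15, 10:30-14:00, 15:15-19:00 (add 1h to convert from UTC-1).
Oona in UTC: 08:00-13:30, 13:45-19:00 (subtract 3h to convert from UTC+3).
Ravi in UTC: 10:15-12:15, 15:00-18:15 (subtract 4h to convert from UTC+4).
Rina in UTC: 09:45-18:00 (subtract 4h to convert from UTC+4).
Bashir ∩ Beatriz: 10:30-12:15, 16:00-17:30, 18:00-19:00.
Bashir ∩ Beatriz ∩ Farrukh: 10:30-12:15, 16:00-17:30.
Bashir ∩ Beatriz ∩ Farrukh ∩ Zara: 10:30-12:15, 16:00-17:30.
Bashir ∩ Beatriz ∩ Farrukh ∩ Zara ∩ Oona: 10:30-12:15, 16:00-17:30.
Bashir ∩ Beatriz ∩ Farrukh ∩ Zara ∩ Oona ∩ Ravi: 10:30-12:15, 16:00-17:30.
Bashir ∩ Beatriz ∩ Farrukh ∩ Zara ∩ Oona ∩ Ravi ∩ Rina: 10:30-12:15, 16:00-17:30.
The longest is 10:30-12:15 at 105 minutes.

105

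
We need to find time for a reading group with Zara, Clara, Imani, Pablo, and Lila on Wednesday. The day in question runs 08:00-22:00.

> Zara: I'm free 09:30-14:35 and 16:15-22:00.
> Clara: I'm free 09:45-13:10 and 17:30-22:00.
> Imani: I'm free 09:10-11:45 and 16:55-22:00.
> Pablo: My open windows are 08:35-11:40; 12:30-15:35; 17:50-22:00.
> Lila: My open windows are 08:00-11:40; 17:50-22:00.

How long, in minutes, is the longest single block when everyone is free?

250

Zara ∩ Clara: 09:45-13:10, 17:30-22:00.
Zara ∩ Clara ∩ Imani: 09:45-11:45, 17:30-22:00.
Zara ∩ Clara ∩ Imani ∩ Pablo: 09:45-11:40, 17:50-22:00.
Zara ∩ Clara ∩ Imani ∩ Pablo ∩ Lila: 09:45-11:40, 17:50-22:00.
So the common availability across everyone is 09:45-11:40, 17:50-22:00.
The longest is 17:50-22:00 at 250 minutes.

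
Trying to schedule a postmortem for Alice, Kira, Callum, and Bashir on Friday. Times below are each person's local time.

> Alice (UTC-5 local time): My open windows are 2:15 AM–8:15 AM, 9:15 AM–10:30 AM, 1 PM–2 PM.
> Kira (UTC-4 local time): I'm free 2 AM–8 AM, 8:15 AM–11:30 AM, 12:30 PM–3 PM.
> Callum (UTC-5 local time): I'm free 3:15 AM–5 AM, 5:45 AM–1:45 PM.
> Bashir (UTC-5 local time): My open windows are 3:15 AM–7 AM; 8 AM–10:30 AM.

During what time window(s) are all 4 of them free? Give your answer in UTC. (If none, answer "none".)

08:15-10:00, 10:45-12:00, 13:00-13:15, 14:15-15:30

Alice in UTC: 07:15-13:15, 14:15-15:30, 18:00-19:00 (add 5h to convert from UTC-5).
Kira in UTC: 06:00-12:00, 12:15-15:30, 16:30-19:00 (add 4h to convert from UTC-4).
Callum in UTC: 08:15-10:00, 10:45-18:45 (add 5h to convert from UTC-5).
Bashir in UTC: 08:15-12:00, 13:00-15:30 (add 5h to convert from UTC-5).
Alice ∩ Kira: 07:15-12:00, 12:15-13:15, 14:15-15:30, 18:00-19:00.
Alice ∩ Kira ∩ Callum: 08:15-10:00, 10:45-12:00, 12:15-13:15, 14:15-15:30, 18:00-18:45.
Alice ∩ Kira ∩ Callum ∩ Bashir: 08:15-10:00, 10:45-12:00, 13:00-13:15, 14:15-15:30.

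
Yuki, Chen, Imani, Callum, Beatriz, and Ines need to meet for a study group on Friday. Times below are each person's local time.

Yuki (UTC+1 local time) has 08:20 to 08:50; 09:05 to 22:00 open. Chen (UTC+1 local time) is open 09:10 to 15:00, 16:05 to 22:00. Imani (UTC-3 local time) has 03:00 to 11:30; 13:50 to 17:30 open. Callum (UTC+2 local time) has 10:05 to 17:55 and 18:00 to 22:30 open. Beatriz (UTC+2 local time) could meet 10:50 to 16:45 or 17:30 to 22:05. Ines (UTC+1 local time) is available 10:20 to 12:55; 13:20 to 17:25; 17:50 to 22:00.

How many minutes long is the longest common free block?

195

Yuki in UTC: 07:20-07:50, 08:05-21:00 (subtract 1h to convert from UTC+1).
Chen in UTC: 08:10-14:00, 15:05-21:00 (subtract 1h to convert from UTC+1).
Imani in UTC: 06:00-14:30, 16:50-20:30 (add 3h to convert from UTC-3).
Callum in UTC: 08:05-15:55, 16:00-20:30 (subtract 2h to convert from UTC+2).
Beatriz in UTC: 08:50-14:45, 15:30-20:05 (subtract 2h to convert from UTC+2).
Ines in UTC: 09:20-11:55, 12:20-16:25, 16:50-21:00 (subtract 1h to convert from UTC+1).
Yuki ∩ Chen: 08:10-14:00, 15:05-21:00.
Yuki ∩ Chen ∩ Imani: 08:10-14:00, 16:50-20:30.
Yuki ∩ Chen ∩ Imani ∩ Callum: 08:10-14:00, 16:50-20:30.
Yuki ∩ Chen ∩ Imani ∩ Callum ∩ Beatriz: 08:50-14:00, 16:50-20:05.
Yuki ∩ Chen ∩ Imani ∩ Callum ∩ Beatriz ∩ Ines: 09:20-11:55, 12:20-14:00, 16:50-20:05.
The longest is 16:50-20:05 at 195 minutes.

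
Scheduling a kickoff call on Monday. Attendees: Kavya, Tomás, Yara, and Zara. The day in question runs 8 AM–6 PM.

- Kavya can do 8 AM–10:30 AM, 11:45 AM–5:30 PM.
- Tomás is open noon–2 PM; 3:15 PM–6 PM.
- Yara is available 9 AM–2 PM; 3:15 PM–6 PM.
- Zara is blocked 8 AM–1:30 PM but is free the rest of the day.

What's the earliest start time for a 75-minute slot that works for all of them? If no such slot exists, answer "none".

Kavya free: 08:00-10:30, 11:45-17:30.
Tomás free: 12:00-14:00, 15:15-18:00.
Yara free: 09:00-14:00, 15:15-18:00.
Zara free: 13:30-18:00 (invert busy blocks within the working day).
Kavya ∩ Tomás: 12:00-14:00, 15:15-17:30.
Kavya ∩ Tomás ∩ Yara: 12:00-14:00, 15:15-17:30.
Kavya ∩ Tomás ∩ Yara ∩ Zara: 13:30-14:00, 15:15-17:30.
The first common window of at least 75 minutes is 15:15-17:30, so the earliest start is 15:15.

15:15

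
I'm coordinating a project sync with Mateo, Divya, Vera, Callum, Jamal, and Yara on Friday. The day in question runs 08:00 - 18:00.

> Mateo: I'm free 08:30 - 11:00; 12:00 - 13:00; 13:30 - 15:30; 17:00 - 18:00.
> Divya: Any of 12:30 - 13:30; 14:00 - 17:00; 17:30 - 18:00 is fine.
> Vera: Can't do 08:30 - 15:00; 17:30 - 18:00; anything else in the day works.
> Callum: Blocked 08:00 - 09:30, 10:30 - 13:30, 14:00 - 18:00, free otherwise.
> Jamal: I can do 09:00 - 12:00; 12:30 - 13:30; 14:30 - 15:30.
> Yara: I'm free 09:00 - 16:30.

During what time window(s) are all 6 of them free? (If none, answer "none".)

none

Mateo free: 08:30-11:00, 12:00-13:00, 13:30-15:30, 17:00-18:00.
Divya free: 12:30-13:30, 14:00-17:00, 17:30-18:00.
Vera free: 08:00-08:30, 15:00-17:30 (invert busy blocks within the working day).
Callum free: 09:30-10:30, 13:30-14:00 (invert busy blocks within the working day).
Jamal free: 09:00-12:00, 12:30-13:30, 14:30-15:30.
Yara free: 09:00-16:30.
Mateo ∩ Divya: 12:30-13:00, 14:00-15:30, 17:30-18:00.
Mateo ∩ Divya ∩ Vera: 15:00-15:30.
Mateo ∩ Divya ∩ Vera ∩ Callum: ∅.
Mateo ∩ Divya ∩ Vera ∩ Callum ∩ Jamal: ∅.
Mateo ∩ Divya ∩ Vera ∩ Callum ∩ Jamal ∩ Yara: ∅.
There is no time when everyone is free.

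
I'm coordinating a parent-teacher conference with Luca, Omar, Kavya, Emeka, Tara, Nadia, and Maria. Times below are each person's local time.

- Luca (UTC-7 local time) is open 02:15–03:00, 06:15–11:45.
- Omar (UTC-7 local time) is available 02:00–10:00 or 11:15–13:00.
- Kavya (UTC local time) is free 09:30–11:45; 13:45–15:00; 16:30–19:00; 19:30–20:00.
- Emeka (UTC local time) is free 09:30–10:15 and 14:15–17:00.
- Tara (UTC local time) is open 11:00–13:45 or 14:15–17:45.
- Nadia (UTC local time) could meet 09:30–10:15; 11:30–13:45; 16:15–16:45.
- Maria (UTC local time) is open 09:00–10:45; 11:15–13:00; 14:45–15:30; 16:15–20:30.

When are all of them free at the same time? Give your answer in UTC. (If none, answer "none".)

16:30-16:45

Luca in UTC: 09:15-10:00, 13:15-18:45 (add 7h to convert from UTC-7).
Omar in UTC: 09:00-17:00, 18:15-20:00 (add 7h to convert from UTC-7).
Kavya in UTC: 09:30-11:45, 13:45-15:00, 16:30-19:00, 19:30-20:00.
Emeka in UTC: 09:30-10:15, 14:15-17:00.
Tara in UTC: 11:00-13:45, 14:15-17:45.
Nadia in UTC: 09:30-10:15, 11:30-13:45, 16:15-16:45.
Maria in UTC: 09:00-10:45, 11:15-13:00, 14:45-15:30, 16:15-20:30.
Luca ∩ Omar: 09:15-10:00, 13:15-17:00, 18:15-18:45.
Luca ∩ Omar ∩ Kavya: 09:30-10:00, 13:45-15:00, 16:30-17:00, 18:15-18:45.
Luca ∩ Omar ∩ Kavya ∩ Emeka: 09:30-10:00, 14:15-15:00, 16:30-17:00.
Luca ∩ Omar ∩ Kavya ∩ Emeka ∩ Tara: 14:15-15:00, 16:30-17:00.
Luca ∩ Omar ∩ Kavya ∩ Emeka ∩ Tara ∩ Nadia: 16:30-16:45.
Luca ∩ Omar ∩ Kavya ∩ Emeka ∩ Tara ∩ Nadia ∩ Maria: 16:30-16:45.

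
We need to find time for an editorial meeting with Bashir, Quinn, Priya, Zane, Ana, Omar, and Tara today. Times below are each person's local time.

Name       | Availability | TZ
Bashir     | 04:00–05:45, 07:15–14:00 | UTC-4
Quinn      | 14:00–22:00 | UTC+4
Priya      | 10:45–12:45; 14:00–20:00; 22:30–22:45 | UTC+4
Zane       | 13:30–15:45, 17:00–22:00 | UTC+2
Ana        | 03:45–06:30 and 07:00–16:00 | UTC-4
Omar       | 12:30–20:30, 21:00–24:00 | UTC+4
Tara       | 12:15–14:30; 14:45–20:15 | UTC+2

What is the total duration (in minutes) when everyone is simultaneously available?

Bashir in UTC: 08:00-09:45, 11:15-18:00 (add 4h to convert from UTC-4).
Quinn in UTC: 10:00-18:00 (subtract 4h to convert from UTC+4).
Priya in UTC: 06:45-08:45, 10:00-16:00, 18:30-18:45 (subtract 4h to convert from UTC+4).
Zane in UTC: 11:30-13:45, 15:00-20:00 (subtract 2h to convert from UTC+2).
Ana in UTC: 07:45-10:30, 11:00-20:00 (add 4h to convert from UTC-4).
Omar in UTC: 08:30-16:30, 17:00-20:00 (subtract 4h to convert from UTC+4).
Tara in UTC: 10:15-12:30, 12:45-18:15 (subtract 2h to convert from UTC+2).
Bashir ∩ Quinn: 11:15-18:00.
Bashir ∩ Quinn ∩ Priya: 11:15-16:00.
Bashir ∩ Quinn ∩ Priya ∩ Zane: 11:30-13:45, 15:00-16:00.
Bashir ∩ Quinn ∩ Priya ∩ Zane ∩ Ana: 11:30-13:45, 15:00-16:00.
Bashir ∩ Quinn ∩ Priya ∩ Zane ∩ Ana ∩ Omar: 11:30-13:45, 15:00-16:00.
Bashir ∩ Quinn ∩ Priya ∩ Zane ∩ Ana ∩ Omar ∩ Tara: 11:30-12:30, 12:45-13:45, 15:00-16:00.
So the common availability across everyone is 11:30-12:30, 12:45-13:45, 15:00-16:00.
Summing the common windows: 60 + 60 + 60 = 180 minutes.

180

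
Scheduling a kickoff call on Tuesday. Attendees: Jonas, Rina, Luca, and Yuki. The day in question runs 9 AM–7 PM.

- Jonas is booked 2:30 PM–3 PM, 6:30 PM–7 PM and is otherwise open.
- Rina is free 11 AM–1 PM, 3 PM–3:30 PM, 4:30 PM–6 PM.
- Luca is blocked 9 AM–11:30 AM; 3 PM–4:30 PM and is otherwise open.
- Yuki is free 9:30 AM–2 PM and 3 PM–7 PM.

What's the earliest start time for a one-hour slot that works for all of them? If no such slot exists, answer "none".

Jonas free: 09:00-14:30, 15:00-18:30 (invert busy blocks within the working day).
Rina free: 11:00-13:00, 15:00-15:30, 16:30-18:00.
Luca free: 11:30-15:00, 16:30-19:00 (invert busy blocks within the working day).
Yuki free: 09:30-14:00, 15:00-19:00.
Jonas ∩ Rina: 11:00-13:00, 15:00-15:30, 16:30-18:00.
Jonas ∩ Rina ∩ Luca: 11:30-13:00, 16:30-18:00.
Jonas ∩ Rina ∩ Luca ∩ Yuki: 11:30-13:00, 16:30-18:00.
The first common window of at least 60 minutes is 11:30-13:00, so the earliest start is 11:30.

11:30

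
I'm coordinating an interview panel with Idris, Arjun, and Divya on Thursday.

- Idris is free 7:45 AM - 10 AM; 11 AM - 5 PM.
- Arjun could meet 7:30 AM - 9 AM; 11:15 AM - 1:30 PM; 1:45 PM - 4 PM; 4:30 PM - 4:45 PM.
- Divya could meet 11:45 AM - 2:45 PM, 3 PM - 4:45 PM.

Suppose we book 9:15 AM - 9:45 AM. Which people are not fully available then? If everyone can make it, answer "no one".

Arjun, Divya

Idris: free for 09:15-09:45. Arjun: not fully free for 09:15-09:45. Divya: not fully free for 09:15-09:45.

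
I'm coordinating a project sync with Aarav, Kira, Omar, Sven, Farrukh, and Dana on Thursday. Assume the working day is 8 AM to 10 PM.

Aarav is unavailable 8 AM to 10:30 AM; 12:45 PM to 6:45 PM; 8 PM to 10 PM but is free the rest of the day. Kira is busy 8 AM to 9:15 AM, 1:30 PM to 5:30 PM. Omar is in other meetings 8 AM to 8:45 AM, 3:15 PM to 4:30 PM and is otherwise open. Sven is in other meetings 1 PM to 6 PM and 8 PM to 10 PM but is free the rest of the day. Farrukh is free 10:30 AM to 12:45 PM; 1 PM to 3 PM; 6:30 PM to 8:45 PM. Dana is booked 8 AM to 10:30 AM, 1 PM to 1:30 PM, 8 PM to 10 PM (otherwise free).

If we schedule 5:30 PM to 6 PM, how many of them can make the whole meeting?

3

Aarav free: 10:30-12:45, 18:45-20:00 (invert busy blocks within the working day).
Kira free: 09:15-13:30, 17:30-22:00 (invert busy blocks within the working day).
Omar free: 08:45-15:15, 16:30-22:00 (invert busy blocks within the working day).
Sven free: 08:00-13:00, 18:00-20:00 (invert busy blocks within the working day).
Farrukh free: 10:30-12:45, 13:00-15:00, 18:30-20:45.
Dana free: 10:30-13:00, 13:30-20:00 (invert busy blocks within the working day).
Kira, Omar, and Dana can make the full 17:30-18:00 slot — that's 3.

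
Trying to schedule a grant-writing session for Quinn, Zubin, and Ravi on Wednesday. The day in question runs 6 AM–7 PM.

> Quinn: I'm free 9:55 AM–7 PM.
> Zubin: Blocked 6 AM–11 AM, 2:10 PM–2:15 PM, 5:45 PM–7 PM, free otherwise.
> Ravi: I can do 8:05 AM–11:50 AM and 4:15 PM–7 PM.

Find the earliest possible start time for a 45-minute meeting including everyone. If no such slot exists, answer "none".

11:00

Quinn free: 09:55-19:00.
Zubin free: 11:00-14:10, 14:15-17:45 (invert busy blocks within the working day).
Ravi free: 08:05-11:50, 16:15-19:00.
Quinn ∩ Zubin: 11:00-14:10, 14:15-17:45.
Quinn ∩ Zubin ∩ Ravi: 11:00-11:50, 16:15-17:45.
The first common window of at least 45 minutes is 11:00-11:50, so the earliest start is 11:00.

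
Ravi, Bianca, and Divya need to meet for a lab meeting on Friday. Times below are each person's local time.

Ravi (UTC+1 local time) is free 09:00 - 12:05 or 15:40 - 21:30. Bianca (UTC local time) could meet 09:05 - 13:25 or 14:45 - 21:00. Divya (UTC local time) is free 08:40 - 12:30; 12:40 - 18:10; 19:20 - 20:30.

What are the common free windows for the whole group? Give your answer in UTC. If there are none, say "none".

Ravi in UTC: 08:00-11:05, 14:40-20:30 (subtract 1h to convert from UTC+1).
Bianca in UTC: 09:05-13:25, 14:45-21:00.
Divya in UTC: 08:40-12:30, 12:40-18:10, 19:20-20:30.
Ravi ∩ Bianca: 09:05-11:05, 14:45-20:30.
Ravi ∩ Bianca ∩ Divya: 09:05-11:05, 14:45-18:10, 19:20-20:30.
So the common availability across everyone is 09:05-11:05, 14:45-18:10, 19:20-20:30.

09:05-11:05, 14:45-18:10, 19:20-20:30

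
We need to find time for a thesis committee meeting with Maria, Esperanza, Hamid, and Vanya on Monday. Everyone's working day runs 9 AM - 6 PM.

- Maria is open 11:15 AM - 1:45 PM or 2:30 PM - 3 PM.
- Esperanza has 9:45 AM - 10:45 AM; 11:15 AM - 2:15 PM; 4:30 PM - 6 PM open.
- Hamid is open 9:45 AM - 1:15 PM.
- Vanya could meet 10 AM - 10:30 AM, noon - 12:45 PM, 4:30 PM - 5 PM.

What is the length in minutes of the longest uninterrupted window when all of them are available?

45

Maria ∩ Esperanza: 11:15-13:45.
Maria ∩ Esperanza ∩ Hamid: 11:15-13:15.
Maria ∩ Esperanza ∩ Hamid ∩ Vanya: 12:00-12:45.
The longest is 12:00-12:45 at 45 minutes.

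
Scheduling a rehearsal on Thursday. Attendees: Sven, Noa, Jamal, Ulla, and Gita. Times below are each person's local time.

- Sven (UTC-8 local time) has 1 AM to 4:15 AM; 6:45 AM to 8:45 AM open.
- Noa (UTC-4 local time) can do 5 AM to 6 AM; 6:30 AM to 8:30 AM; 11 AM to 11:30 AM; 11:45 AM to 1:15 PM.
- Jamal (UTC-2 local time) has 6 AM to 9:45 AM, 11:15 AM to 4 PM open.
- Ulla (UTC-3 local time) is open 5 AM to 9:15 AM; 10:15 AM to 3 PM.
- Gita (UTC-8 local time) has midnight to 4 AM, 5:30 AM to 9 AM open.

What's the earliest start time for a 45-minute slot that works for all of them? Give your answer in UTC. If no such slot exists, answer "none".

Sven in UTC: 09:00-12:15, 14:45-16:45 (add 8h to convert from UTC-8).
Noa in UTC: 09:00-10:00, 10:30-12:30, 15:00-15:30, 15:45-17:15 (add 4h to convert from UTC-4).
Jamal in UTC: 08:00-11:45, 13:15-18:00 (add 2h to convert from UTC-2).
Ulla in UTC: 08:00-12:15, 13:15-18:00 (add 3h to convert from UTC-3).
Gita in UTC: 08:00-12:00, 13:30-17:00 (add 8h to convert from UTC-8).
Sven ∩ Noa: 09:00-10:00, 10:30-12:15, 15:00-15:30, 15:45-16:45.
Sven ∩ Noa ∩ Jamal: 09:00-10:00, 10:30-11:45, 15:00-15:30, 15:45-16:45.
Sven ∩ Noa ∩ Jamal ∩ Ulla: 09:00-10:00, 10:30-11:45, 15:00-15:30, 15:45-16:45.
Sven ∩ Noa ∩ Jamal ∩ Ulla ∩ Gita: 09:00-10:00, 10:30-11:45, 15:00-15:30, 15:45-16:45.
Those are the intersection windows.
The first common window of at least 45 minutes is 09:00-10:00, so the earliest start is 09:00.

09:00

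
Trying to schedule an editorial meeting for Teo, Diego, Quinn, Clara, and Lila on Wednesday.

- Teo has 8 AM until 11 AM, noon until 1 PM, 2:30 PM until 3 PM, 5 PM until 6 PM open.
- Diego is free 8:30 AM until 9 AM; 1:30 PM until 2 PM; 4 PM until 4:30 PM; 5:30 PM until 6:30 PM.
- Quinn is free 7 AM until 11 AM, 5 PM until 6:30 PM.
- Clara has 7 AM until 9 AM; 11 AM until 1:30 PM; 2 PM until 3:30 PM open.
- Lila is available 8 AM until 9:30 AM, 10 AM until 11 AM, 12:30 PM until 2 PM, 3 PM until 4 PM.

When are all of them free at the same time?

08:30-09:00

Teo ∩ Diego: 08:30-09:00, 17:30-18:00.
Teo ∩ Diego ∩ Quinn: 08:30-09:00, 17:30-18:00.
Teo ∩ Diego ∩ Quinn ∩ Clara: 08:30-09:00.
Teo ∩ Diego ∩ Quinn ∩ Clara ∩ Lila: 08:30-09:00.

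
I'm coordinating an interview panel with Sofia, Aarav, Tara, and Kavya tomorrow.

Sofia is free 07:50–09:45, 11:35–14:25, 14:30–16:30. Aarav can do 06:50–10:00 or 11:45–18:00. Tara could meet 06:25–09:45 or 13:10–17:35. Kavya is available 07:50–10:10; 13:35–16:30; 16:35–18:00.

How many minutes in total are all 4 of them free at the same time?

285

Sofia ∩ Aarav: 07:50-09:45, 11:45-14:25, 14:30-16:30.
Sofia ∩ Aarav ∩ Tara: 07:50-09:45, 13:10-14:25, 14:30-16:30.
Sofia ∩ Aarav ∩ Tara ∩ Kavya: 07:50-09:45, 13:35-14:25, 14:30-16:30.
Summing the common windows: 115 + 50 + 120 = 285 minutes.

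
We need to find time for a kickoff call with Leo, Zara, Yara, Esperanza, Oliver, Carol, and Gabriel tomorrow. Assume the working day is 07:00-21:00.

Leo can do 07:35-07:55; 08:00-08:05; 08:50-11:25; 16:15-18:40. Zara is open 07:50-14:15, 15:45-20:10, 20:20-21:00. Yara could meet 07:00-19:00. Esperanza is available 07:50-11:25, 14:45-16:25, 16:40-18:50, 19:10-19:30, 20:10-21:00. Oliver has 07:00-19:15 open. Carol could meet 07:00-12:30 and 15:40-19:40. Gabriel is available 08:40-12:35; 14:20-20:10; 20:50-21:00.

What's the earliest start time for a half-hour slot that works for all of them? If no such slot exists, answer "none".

08:50

Leo ∩ Zara: 07:50-07:55, 08:00-08:05, 08:50-11:25, 16:15-18:40.
Leo ∩ Zara ∩ Yara: 07:50-07:55, 08:00-08:05, 08:50-11:25, 16:15-18:40.
Leo ∩ Zara ∩ Yara ∩ Esperanza: 07:50-07:55, 08:00-08:05, 08:50-11:25, 16:15-16:25, 16:40-18:40.
Leo ∩ Zara ∩ Yara ∩ Esperanza ∩ Oliver: 07:50-07:55, 08:00-08:05, 08:50-11:25, 16:15-16:25, 16:40-18:40.
Leo ∩ Zara ∩ Yara ∩ Esperanza ∩ Oliver ∩ Carol: 07:50-07:55, 08:00-08:05, 08:50-11:25, 16:15-16:25, 16:40-18:40.
Leo ∩ Zara ∩ Yara ∩ Esperanza ∩ Oliver ∩ Carol ∩ Gabriel: 08:50-11:25, 16:15-16:25, 16:40-18:40.
The first common window of at least 30 minutes is 08:50-11:25, so the earliest start is 08:50.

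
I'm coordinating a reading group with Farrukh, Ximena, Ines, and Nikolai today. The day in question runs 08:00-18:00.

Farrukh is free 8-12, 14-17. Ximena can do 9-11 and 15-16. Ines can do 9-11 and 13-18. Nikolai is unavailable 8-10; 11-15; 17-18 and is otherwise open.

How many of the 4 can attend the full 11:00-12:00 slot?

Farrukh free: 08:00-12:00, 14:00-17:00.
Ximena free: 09:00-11:00, 15:00-16:00.
Ines free: 09:00-11:00, 13:00-18:00.
Nikolai free: 10:00-11:00, 15:00-17:00 (invert busy blocks within the working day).
Farrukh can make the full 11:00-12:00 slot — that's 1.

1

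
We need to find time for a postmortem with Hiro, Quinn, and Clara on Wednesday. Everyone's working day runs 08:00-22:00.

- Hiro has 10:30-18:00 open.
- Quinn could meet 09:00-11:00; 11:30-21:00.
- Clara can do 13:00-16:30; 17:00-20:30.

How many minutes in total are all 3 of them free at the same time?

Hiro ∩ Quinn: 10:30-11:00, 11:30-18:00.
Hiro ∩ Quinn ∩ Clara: 13:00-16:30, 17:00-18:00.
Those are the intersection windows.
Summing the common windows: 210 + 60 = 270 minutes.

270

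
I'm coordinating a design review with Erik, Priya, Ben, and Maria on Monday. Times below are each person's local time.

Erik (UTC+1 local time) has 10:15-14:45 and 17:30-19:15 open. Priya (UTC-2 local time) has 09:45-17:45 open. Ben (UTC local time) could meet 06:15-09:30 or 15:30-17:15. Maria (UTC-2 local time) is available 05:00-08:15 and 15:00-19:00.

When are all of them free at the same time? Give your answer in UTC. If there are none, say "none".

Erik in UTC: 09:15-13:45, 16:30-18:15 (subtract 1h to convert from UTC+1).
Priya in UTC: 11:45-19:45 (add 2h to convert from UTC-2).
Ben in UTC: 06:15-09:30, 15:30-17:15.
Maria in UTC: 07:00-10:15, 17:00-21:00 (add 2h to convert from UTC-2).
Erik ∩ Priya: 11:45-13:45, 16:30-18:15.
Erik ∩ Priya ∩ Ben: 16:30-17:15.
Erik ∩ Priya ∩ Ben ∩ Maria: 17:00-17:15.
Those are the intersection windows.

17:00-17:15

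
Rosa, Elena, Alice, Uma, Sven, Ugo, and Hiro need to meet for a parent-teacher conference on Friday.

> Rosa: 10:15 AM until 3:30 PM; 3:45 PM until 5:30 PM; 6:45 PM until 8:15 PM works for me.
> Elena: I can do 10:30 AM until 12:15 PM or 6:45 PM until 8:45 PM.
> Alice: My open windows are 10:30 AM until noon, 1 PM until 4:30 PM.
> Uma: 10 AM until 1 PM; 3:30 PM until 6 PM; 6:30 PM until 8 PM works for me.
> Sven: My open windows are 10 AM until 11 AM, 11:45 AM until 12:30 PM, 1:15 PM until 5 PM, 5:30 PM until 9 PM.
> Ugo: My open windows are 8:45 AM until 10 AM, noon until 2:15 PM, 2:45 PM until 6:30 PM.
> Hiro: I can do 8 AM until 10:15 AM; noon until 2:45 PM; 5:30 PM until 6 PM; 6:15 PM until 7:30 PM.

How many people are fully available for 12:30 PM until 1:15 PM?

Rosa, Ugo, and Hiro can make the full 12:30-13:15 slot — that's 3.

3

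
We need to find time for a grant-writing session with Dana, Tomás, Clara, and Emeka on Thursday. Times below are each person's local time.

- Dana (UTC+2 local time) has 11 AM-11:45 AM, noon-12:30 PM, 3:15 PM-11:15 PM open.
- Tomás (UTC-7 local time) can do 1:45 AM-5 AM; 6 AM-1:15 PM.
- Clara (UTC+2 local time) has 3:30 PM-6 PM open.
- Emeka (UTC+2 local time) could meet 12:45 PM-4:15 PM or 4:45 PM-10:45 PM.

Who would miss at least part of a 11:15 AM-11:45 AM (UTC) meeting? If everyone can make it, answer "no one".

Dana in UTC: 09:00-09:45, 10:00-10:30, 13:15-21:15 (subtract 2h to convert from UTC+2).
Tomás in UTC: 08:45-12:00, 13:00-20:15 (add 7h to convert from UTC-7).
Clara in UTC: 13:30-16:00 (subtract 2h to convert from UTC+2).
Emeka in UTC: 10:45-14:15, 14:45-20:45 (subtract 2h to convert from UTC+2).
Dana: not fully free for 11:15-11:45. Tomás: free for 11:15-11:45. Clara: not fully free for 11:15-11:45. Emeka: free for 11:15-11:45.

Clara, Dana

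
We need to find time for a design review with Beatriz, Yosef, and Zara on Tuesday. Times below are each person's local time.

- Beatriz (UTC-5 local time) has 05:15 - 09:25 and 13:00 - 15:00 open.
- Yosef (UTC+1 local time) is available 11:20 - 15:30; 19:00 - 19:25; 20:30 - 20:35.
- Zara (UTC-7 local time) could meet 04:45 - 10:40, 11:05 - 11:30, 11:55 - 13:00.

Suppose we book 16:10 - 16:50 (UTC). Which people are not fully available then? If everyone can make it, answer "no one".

Beatriz in UTC: 10:15-14:25, 18:00-20:00 (add 5h to convert from UTC-5).
Yosef in UTC: 10:20-14:30, 18:00-18:25, 19:30-19:35 (subtract 1h to convert from UTC+1).
Zara in UTC: 11:45-17:40, 18:05-18:30, 18:55-20:00 (add 7h to convert from UTC-7).
Beatriz: not fully free for 16:10-16:50. Yosef: not fully free for 16:10-16:50. Zara: free for 16:10-16:50.

Beatriz, Yosef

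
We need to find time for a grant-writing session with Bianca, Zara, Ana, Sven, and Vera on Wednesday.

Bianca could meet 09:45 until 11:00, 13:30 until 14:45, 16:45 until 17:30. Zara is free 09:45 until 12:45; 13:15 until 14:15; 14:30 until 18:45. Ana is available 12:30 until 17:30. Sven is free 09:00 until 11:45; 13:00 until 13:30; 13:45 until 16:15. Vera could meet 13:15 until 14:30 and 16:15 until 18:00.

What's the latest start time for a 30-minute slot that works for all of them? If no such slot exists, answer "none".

Bianca ∩ Zara: 09:45-11:00, 13:30-14:15, 14:30-14:45, 16:45-17:30.
Bianca ∩ Zara ∩ Ana: 13:30-14:15, 14:30-14:45, 16:45-17:30.
Bianca ∩ Zara ∩ Ana ∩ Sven: 13:45-14:15, 14:30-14:45.
Bianca ∩ Zara ∩ Ana ∩ Sven ∩ Vera: 13:45-14:15.
The last common window of at least 30 minutes is 13:45-14:15; a 30-minute meeting can start as late as 13:45 and still end by 14:15.

13:45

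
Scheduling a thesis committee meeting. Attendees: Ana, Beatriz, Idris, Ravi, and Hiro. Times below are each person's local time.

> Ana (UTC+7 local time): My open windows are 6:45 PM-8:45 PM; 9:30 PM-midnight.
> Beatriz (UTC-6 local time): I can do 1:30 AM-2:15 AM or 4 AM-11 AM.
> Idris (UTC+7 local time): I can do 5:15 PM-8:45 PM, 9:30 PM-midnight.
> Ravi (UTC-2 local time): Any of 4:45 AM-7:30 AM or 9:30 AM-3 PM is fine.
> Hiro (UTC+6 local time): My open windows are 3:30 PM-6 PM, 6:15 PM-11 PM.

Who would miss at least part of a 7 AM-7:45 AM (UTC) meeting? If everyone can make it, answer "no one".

Ana in UTC: 11:45-13:45, 14:30-17:00 (subtract 7h to convert from UTC+7).
Beatriz in UTC: 07:30-08:15, 10:00-17:00 (add 6h to convert from UTC-6).
Idris in UTC: 10:15-13:45, 14:30-17:00 (subtract 7h to convert from UTC+7).
Ravi in UTC: 06:45-09:30, 11:30-17:00 (add 2h to convert from UTC-2).
Hiro in UTC: 09:30-12:00, 12:15-17:00 (subtract 6h to convert from UTC+6).
Ana: not fully free for 07:00-07:45. Beatriz: not fully free for 07:00-07:45. Idris: not fully free for 07:00-07:45. Ravi: free for 07:00-07:45. Hiro: not fully free for 07:00-07:45.

Ana, Beatriz, Hiro, Idris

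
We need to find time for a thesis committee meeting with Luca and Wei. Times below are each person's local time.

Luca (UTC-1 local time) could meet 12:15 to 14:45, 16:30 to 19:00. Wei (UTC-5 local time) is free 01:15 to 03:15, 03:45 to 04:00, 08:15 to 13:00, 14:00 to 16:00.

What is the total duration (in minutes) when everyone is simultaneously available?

240

Luca in UTC: 13:15-15:45, 17:30-20:00 (add 1h to convert from UTC-1).
Wei in UTC: 06:15-08:15, 08:45-09:00, 13:15-18:00, 19:00-21:00 (add 5h to convert from UTC-5).
Luca ∩ Wei: 13:15-15:45, 17:30-18:00, 19:00-20:00.
Summing the common windows: 150 + 30 + 60 = 240 minutes.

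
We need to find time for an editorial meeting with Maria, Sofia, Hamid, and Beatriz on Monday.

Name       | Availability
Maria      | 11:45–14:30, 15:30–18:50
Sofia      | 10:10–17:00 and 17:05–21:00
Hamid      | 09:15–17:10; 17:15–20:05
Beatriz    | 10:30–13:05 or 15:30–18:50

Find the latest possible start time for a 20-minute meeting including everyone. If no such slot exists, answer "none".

Maria ∩ Sofia: 11:45-14:30, 15:30-17:00, 17:05-18:50.
Maria ∩ Sofia ∩ Hamid: 11:45-14:30, 15:30-17:00, 17:05-17:10, 17:15-18:50.
Maria ∩ Sofia ∩ Hamid ∩ Beatriz: 11:45-13:05, 15:30-17:00, 17:05-17:10, 17:15-18:50.
The last common window of at least 20 minutes is 17:15-18:50; a 20-minute meeting can start as late as 18:30 and still end by 18:50.

18:30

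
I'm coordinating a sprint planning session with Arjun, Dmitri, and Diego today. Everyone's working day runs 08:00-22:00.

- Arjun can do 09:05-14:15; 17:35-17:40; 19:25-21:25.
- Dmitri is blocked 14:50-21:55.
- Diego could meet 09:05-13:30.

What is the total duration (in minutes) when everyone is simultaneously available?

Arjun free: 09:05-14:15, 17:35-17:40, 19:25-21:25.
Dmitri free: 08:00-14:50, 21:55-22:00 (invert busy blocks within the working day).
Diego free: 09:05-13:30.
Arjun ∩ Dmitri: 09:05-14:15.
Arjun ∩ Dmitri ∩ Diego: 09:05-13:30.
Those are the intersection windows.
That's a single block of 265 minutes.

265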